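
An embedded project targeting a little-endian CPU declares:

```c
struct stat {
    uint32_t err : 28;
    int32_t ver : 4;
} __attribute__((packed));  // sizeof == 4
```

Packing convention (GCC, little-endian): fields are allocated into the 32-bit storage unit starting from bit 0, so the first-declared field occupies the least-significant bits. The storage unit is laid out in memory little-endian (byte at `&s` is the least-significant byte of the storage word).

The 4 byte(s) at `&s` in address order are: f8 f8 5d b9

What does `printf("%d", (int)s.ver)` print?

[0]=0xf8 [1]=0xf8 [2]=0x5d [3]=0xb9 (little-endian) → word 0xb95df8f8
err [0+:28] = (word>>0) & 0xfffffff = 157153528
ver [28+:4] = (word>>28) & 0xf = 11  ←
ver signed 4b, MSB=1: 11 - 16 = -5

-5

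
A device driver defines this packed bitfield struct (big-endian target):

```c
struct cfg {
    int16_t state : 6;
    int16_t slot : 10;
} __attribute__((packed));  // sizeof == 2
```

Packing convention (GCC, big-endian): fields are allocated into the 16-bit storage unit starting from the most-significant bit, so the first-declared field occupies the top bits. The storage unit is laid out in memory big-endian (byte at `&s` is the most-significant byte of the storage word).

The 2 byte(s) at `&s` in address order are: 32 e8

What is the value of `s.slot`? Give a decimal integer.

-280

[0]=0x32 [1]=0xe8 (big-endian) → word 0x32e8
state [10+:6] = (word>>10) & 0x3f = 12
slot [0+:10] = (word>>0) & 0x3ff = 744  ←
slot signed 10b, MSB=1: 744 - 1024 = -280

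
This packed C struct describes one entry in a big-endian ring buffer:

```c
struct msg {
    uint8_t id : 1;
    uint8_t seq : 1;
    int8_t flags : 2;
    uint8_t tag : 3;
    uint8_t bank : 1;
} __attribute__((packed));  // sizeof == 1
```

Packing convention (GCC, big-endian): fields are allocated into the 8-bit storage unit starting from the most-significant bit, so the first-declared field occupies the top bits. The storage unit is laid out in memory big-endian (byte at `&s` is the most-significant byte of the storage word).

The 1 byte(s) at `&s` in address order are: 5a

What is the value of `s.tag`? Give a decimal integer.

5

[0]=0x5a (big-endian) → word 0x5a
id [7+:1] = (word>>7) & 0x1 = 0
seq [6+:1] = (word>>6) & 0x1 = 1
flags [4+:2] = (word>>4) & 0x3 = 1
tag [1+:3] = (word>>1) & 0x7 = 5  ←
bank [0+:1] = (word>>0) & 0x1 = 0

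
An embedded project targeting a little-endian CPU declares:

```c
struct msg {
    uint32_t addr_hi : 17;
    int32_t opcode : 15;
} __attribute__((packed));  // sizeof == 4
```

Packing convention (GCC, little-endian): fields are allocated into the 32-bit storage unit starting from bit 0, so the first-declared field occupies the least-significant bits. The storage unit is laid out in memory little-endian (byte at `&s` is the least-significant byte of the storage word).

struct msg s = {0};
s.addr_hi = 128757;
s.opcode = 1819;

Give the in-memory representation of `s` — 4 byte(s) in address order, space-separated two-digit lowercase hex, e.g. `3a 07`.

[0+:17] addr_hi=128757 & 0x1ffff = 0x1f6f5; word=0x0001f6f5
[17+:15] opcode=1819 & 0x7fff = 0x71b; word=0x0e37f6f5
word = 0x0e37f6f5 → little-endian bytes:
  [0]=0xf5  [1]=0xf6  [2]=0x37  [3]=0x0e

f5 f6 37 0e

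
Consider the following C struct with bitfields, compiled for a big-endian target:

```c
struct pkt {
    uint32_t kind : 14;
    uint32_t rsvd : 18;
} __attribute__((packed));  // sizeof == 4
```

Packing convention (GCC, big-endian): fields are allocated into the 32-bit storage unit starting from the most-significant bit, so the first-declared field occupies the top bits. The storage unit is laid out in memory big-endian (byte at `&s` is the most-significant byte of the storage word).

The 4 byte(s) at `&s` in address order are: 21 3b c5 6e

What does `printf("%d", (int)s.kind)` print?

2126

[0]=0x21 [1]=0x3b [2]=0xc5 [3]=0x6e (big-endian) → word 0x213bc56e
kind:14 @ bit 18 → (0x213bc56e>>18)&0x3fff = 0x84e  ←
rsvd:18 @ bit 0 → (0x213bc56e>>0)&0x3ffff = 0x3c56e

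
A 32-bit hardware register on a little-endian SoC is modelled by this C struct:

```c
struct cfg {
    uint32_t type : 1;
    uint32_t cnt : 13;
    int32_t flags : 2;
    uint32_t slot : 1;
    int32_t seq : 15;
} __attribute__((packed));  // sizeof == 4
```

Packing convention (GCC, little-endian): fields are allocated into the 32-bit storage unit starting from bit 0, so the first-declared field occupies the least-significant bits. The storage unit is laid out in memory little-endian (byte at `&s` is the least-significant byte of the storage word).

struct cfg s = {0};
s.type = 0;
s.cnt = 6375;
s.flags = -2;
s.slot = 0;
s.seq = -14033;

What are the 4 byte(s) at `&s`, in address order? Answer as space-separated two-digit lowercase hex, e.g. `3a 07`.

ce b1 5e 92

type:1 = 0 → 0x0 << 0 → word 0x00000000
cnt:13 = 6375 → 0x18e7 << 1 → word 0x000031ce
flags:2 = -2 → 0x2 << 14 → word 0x0000b1ce
slot:1 = 0 → 0x0 << 16 → word 0x0000b1ce
seq:15 = -14033 → 0x492f << 17 → word 0x925eb1ce
word = 0x925eb1ce → little-endian bytes:
  [0]=0xce  [1]=0xb1  [2]=0x5e  [3]=0x92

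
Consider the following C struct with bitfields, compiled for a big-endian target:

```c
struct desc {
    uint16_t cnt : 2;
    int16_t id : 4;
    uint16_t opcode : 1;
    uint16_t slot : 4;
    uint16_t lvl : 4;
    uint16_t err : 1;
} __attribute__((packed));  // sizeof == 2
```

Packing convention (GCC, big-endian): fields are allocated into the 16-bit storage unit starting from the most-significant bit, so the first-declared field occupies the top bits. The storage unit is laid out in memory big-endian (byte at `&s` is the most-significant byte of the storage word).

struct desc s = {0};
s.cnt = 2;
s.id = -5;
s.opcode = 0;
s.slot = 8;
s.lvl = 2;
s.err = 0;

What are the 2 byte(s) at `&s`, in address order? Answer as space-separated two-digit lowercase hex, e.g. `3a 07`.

ad 04

[14+:2] cnt=2 & 0x3 = 0x2; word=0x8000
[10+:4] id=-5 & 0xf = 0xb; word=0xac00
[9+:1] opcode=0 & 0x1 = 0x0; word=0xac00
[5+:4] slot=8 & 0xf = 0x8; word=0xad00
[1+:4] lvl=2 & 0xf = 0x2; word=0xad04
[0+:1] err=0 & 0x1 = 0x0; word=0xad04
word = 0xad04 → big-endian bytes:
  [0]=0xad  [1]=0x04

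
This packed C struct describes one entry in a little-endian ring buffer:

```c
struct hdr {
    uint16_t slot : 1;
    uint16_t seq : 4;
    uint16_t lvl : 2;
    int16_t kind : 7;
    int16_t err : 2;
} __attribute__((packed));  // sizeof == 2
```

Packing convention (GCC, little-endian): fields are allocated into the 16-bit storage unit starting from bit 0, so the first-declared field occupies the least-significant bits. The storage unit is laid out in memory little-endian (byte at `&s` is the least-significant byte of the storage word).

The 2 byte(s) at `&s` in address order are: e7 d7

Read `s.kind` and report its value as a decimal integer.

47

[0]=0xe7 [1]=0xd7 (little-endian) → word 0xd7e7
slot [0+:1] = (word>>0) & 0x1 = 1
seq [1+:4] = (word>>1) & 0xf = 3
lvl [5+:2] = (word>>5) & 0x3 = 3
kind [7+:7] = (word>>7) & 0x7f = 47  ←
err [14+:2] = (word>>14) & 0x3 = 3
kind signed 7b, MSB=0: value = 47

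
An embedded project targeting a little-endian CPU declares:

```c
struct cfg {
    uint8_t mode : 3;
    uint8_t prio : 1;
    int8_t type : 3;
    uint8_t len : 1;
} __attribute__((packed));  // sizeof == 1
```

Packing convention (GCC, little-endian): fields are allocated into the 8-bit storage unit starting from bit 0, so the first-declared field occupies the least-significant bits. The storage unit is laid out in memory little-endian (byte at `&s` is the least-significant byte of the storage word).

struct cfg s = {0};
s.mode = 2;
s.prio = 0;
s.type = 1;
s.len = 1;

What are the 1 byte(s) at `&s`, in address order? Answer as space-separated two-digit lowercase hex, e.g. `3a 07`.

mode:3 = 2 → 0x2 << 0 → word 0x02
prio:1 = 0 → 0x0 << 3 → word 0x02
type:3 = 1 → 0x1 << 4 → word 0x12
len:1 = 1 → 0x1 << 7 → word 0x92
word = 0x92 → little-endian bytes:
  [0]=0x92

92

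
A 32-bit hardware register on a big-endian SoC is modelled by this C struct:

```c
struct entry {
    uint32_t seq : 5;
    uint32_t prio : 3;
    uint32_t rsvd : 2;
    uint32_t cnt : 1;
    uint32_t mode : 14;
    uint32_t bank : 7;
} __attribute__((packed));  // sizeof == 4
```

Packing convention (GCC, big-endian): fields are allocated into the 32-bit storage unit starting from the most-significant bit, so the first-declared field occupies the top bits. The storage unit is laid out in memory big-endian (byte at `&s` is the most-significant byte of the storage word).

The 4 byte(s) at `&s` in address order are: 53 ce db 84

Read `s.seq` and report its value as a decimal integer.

10

[0]=0x53 [1]=0xce [2]=0xdb [3]=0x84 (big-endian) → word 0x53cedb84
seq [27+:5] = (word>>27) & 0x1f = 10  ←
prio [24+:3] = (word>>24) & 0x7 = 3
rsvd [22+:2] = (word>>22) & 0x3 = 3
cnt [21+:1] = (word>>21) & 0x1 = 0
mode [7+:14] = (word>>7) & 0x3fff = 7607
bank [0+:7] = (word>>0) & 0x7f = 4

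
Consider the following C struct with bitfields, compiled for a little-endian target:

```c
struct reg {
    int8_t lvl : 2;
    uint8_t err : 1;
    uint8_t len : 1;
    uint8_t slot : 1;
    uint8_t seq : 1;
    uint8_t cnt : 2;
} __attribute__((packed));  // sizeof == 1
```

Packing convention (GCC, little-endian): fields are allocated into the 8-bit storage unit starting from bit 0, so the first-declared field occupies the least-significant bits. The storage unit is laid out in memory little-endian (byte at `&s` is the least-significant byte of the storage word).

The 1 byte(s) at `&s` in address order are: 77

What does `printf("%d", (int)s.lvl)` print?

-1

[0]=0x77 (little-endian) → word 0x77
lvl:2 @ bit 0 → (0x77>>0)&0x3 = 0x3  ←
err:1 @ bit 2 → (0x77>>2)&0x1 = 0x1
len:1 @ bit 3 → (0x77>>3)&0x1 = 0x0
slot:1 @ bit 4 → (0x77>>4)&0x1 = 0x1
seq:1 @ bit 5 → (0x77>>5)&0x1 = 0x1
cnt:2 @ bit 6 → (0x77>>6)&0x3 = 0x1
lvl signed 2b, MSB=1: 3 - 4 = -1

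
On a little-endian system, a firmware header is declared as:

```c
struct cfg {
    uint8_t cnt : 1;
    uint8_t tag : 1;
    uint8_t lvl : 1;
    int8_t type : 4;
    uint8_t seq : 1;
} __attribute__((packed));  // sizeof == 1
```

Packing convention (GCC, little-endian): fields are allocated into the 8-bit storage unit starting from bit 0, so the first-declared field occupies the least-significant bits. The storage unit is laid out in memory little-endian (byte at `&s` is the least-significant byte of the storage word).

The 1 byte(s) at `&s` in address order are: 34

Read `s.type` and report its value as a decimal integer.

[0]=0x34 (little-endian) → word 0x34
cnt [0+:1] = (word>>0) & 0x1 = 0
tag [1+:1] = (word>>1) & 0x1 = 0
lvl [2+:1] = (word>>2) & 0x1 = 1
type [3+:4] = (word>>3) & 0xf = 6  ←
seq [7+:1] = (word>>7) & 0x1 = 0
type signed 4b, MSB=0: value = 6

6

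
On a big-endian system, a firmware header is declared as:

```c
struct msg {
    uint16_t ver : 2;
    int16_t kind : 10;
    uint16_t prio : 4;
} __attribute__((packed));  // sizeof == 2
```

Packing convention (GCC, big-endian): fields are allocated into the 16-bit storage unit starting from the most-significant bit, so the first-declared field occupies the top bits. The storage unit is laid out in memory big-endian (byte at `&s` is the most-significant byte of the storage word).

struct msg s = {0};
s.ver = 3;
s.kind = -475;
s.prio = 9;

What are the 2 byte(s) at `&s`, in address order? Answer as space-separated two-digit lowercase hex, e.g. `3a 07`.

e2 59

[14+:2] ver=3 & 0x3 = 0x3; word=0xc000
[4+:10] kind=-475 & 0x3ff = 0x225; word=0xe250
[0+:4] prio=9 & 0xf = 0x9; word=0xe259
word = 0xe259 → big-endian bytes:
  [0]=0xe2  [1]=0x59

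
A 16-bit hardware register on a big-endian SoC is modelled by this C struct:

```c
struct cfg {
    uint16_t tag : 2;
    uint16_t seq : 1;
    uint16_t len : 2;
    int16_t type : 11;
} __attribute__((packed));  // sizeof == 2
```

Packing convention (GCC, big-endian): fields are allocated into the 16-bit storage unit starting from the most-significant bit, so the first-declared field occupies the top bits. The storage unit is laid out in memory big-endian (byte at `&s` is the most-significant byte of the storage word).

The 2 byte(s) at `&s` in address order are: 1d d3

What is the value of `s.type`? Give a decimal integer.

[0]=0x1d [1]=0xd3 (big-endian) → word 0x1dd3
tag:2 @ bit 14 → (0x1dd3>>14)&0x3 = 0x0
seq:1 @ bit 13 → (0x1dd3>>13)&0x1 = 0x0
len:2 @ bit 11 → (0x1dd3>>11)&0x3 = 0x3
type:11 @ bit 0 → (0x1dd3>>0)&0x7ff = 0x5d3  ←
type signed 11b, MSB=1: 1491 - 2048 = -557

-557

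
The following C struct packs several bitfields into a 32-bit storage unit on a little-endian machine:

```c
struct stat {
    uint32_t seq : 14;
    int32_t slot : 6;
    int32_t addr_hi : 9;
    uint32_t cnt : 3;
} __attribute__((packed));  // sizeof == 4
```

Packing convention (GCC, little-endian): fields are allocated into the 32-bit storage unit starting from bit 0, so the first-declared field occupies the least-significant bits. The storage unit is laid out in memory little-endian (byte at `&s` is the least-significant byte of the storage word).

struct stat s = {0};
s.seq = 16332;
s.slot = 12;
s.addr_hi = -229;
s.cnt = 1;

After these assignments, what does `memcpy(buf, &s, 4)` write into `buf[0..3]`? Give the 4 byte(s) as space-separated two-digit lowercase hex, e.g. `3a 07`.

seq (14b) val=16332 bits=0x3fcc at bit 0: 0x00003fcc
slot (6b) val=12 bits=0xc at bit 14: 0x00033fcc
addr_hi (9b) val=-229 bits=0x11b at bit 20: 0x11b33fcc
cnt (3b) val=1 bits=0x1 at bit 29: 0x31b33fcc
word = 0x31b33fcc → little-endian bytes:
  [0]=0xcc  [1]=0x3f  [2]=0xb3  [3]=0x31

cc 3f b3 31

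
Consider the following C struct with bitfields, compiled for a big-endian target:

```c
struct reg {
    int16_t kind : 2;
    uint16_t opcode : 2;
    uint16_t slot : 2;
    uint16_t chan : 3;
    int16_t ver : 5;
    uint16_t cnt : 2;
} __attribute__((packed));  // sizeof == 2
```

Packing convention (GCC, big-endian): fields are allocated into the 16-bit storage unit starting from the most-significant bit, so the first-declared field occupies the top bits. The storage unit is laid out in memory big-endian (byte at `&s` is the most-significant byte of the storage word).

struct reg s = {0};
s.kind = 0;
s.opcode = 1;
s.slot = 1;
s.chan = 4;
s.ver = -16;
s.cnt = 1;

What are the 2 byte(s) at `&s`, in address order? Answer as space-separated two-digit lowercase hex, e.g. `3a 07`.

16 41

kind (2b) val=0 bits=0x0 at bit 14: 0x0000
opcode (2b) val=1 bits=0x1 at bit 12: 0x1000
slot (2b) val=1 bits=0x1 at bit 10: 0x1400
chan (3b) val=4 bits=0x4 at bit 7: 0x1600
ver (5b) val=-16 bits=0x10 at bit 2: 0x1640
cnt (2b) val=1 bits=0x1 at bit 0: 0x1641
word = 0x1641 → big-endian bytes:
  [0]=0x16  [1]=0x41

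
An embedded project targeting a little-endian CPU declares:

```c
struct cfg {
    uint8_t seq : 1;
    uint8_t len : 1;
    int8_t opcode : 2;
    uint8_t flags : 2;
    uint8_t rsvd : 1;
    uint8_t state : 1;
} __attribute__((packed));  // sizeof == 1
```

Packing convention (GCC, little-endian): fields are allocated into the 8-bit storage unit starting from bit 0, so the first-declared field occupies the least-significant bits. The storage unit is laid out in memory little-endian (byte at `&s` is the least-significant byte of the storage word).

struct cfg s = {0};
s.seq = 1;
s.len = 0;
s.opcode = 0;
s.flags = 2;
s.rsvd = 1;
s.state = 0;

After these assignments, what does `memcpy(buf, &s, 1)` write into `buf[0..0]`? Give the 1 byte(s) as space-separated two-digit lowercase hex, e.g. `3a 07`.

61

seq (1b) val=1 bits=0x1 at bit 0: 0x01
len (1b) val=0 bits=0x0 at bit 1: 0x01
opcode (2b) val=0 bits=0x0 at bit 2: 0x01
flags (2b) val=2 bits=0x2 at bit 4: 0x21
rsvd (1b) val=1 bits=0x1 at bit 6: 0x61
state (1b) val=0 bits=0x0 at bit 7: 0x61
word = 0x61 → little-endian bytes:
  [0]=0x61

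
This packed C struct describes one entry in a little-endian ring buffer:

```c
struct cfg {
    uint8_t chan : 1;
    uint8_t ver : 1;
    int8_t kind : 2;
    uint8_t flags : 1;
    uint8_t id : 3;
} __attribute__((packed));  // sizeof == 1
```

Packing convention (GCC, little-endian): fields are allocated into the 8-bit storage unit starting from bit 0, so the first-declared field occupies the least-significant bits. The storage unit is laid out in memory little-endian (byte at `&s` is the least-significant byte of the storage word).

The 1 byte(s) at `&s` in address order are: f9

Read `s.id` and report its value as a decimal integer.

7

[0]=0xf9 (little-endian) → word 0xf9
chan [0+:1] = (word>>0) & 0x1 = 1
ver [1+:1] = (word>>1) & 0x1 = 0
kind [2+:2] = (word>>2) & 0x3 = 2
flags [4+:1] = (word>>4) & 0x1 = 1
id [5+:3] = (word>>5) & 0x7 = 7  ←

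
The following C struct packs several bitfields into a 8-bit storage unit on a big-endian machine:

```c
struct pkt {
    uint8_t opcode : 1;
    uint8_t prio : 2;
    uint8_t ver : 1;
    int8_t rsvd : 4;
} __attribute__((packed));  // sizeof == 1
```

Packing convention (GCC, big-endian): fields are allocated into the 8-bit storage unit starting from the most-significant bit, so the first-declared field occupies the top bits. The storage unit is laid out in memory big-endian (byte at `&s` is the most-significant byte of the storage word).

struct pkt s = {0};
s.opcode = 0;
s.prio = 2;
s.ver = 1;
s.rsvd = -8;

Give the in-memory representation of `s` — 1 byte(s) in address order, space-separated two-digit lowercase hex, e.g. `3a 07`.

opcode:1 = 0 → 0x0 << 7 → word 0x00
prio:2 = 2 → 0x2 << 5 → word 0x40
ver:1 = 1 → 0x1 << 4 → word 0x50
rsvd:4 = -8 → 0x8 << 0 → word 0x58
word = 0x58 → big-endian bytes:
  [0]=0x58

58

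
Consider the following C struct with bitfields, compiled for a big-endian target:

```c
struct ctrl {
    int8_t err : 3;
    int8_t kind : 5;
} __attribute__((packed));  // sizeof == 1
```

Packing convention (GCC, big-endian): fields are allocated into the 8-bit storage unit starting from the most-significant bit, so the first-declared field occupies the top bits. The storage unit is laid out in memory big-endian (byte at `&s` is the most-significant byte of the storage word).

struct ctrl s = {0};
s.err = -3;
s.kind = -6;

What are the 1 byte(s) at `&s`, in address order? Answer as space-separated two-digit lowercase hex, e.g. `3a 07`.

ba

err:3 = -3 → 0x5 << 5 → word 0xa0
kind:5 = -6 → 0x1a << 0 → word 0xba
word = 0xba → big-endian bytes:
  [0]=0xba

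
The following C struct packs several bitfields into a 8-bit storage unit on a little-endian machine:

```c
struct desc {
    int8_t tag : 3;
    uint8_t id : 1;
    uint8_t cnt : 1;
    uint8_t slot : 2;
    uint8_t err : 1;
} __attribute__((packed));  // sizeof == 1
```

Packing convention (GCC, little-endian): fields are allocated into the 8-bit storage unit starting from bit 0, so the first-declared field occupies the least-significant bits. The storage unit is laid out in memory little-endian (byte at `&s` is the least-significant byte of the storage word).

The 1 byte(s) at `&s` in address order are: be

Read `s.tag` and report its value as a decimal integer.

-2

[0]=0xbe (little-endian) → word 0xbe
tag:3 @ bit 0 → (0xbe>>0)&0x7 = 0x6  ←
id:1 @ bit 3 → (0xbe>>3)&0x1 = 0x1
cnt:1 @ bit 4 → (0xbe>>4)&0x1 = 0x1
slot:2 @ bit 5 → (0xbe>>5)&0x3 = 0x1
err:1 @ bit 7 → (0xbe>>7)&0x1 = 0x1
tag signed 3b, MSB=1: 6 - 8 = -2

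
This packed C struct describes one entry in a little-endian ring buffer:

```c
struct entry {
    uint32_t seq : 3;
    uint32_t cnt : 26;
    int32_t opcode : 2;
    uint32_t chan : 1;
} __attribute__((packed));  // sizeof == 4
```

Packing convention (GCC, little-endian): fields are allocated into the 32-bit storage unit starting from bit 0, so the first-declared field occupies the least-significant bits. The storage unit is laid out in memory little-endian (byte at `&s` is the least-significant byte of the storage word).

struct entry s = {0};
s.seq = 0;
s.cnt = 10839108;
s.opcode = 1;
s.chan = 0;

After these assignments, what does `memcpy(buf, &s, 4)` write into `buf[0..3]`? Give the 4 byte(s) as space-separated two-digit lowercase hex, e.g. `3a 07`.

seq:3 = 0 → 0x0 << 0 → word 0x00000000
cnt:26 = 10839108 → 0xa56444 << 3 → word 0x052b2220
opcode:2 = 1 → 0x1 << 29 → word 0x252b2220
chan:1 = 0 → 0x0 << 31 → word 0x252b2220
word = 0x252b2220 → little-endian bytes:
  [0]=0x20  [1]=0x22  [2]=0x2b  [3]=0x25

20 22 2b 25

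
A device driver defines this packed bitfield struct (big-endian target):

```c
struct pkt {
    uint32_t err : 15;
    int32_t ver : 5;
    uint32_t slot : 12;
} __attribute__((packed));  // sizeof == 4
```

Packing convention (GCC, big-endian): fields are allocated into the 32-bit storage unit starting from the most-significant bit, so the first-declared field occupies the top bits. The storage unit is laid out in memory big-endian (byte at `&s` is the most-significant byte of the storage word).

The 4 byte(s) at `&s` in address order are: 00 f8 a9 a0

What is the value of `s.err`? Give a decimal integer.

124

[0]=0x00 [1]=0xf8 [2]=0xa9 [3]=0xa0 (big-endian) → word 0x00f8a9a0
err [17+:15] = (word>>17) & 0x7fff = 124  ←
ver [12+:5] = (word>>12) & 0x1f = 10
slot [0+:12] = (word>>0) & 0xfff = 2464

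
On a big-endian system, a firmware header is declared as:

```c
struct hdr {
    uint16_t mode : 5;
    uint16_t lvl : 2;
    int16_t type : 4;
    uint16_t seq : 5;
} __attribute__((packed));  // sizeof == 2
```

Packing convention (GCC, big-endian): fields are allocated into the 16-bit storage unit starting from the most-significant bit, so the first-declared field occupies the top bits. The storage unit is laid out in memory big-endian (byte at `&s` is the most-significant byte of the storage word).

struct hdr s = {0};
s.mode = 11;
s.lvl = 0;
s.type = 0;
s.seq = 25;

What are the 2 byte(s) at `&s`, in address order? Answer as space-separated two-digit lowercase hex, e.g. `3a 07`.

58 19

[11+:5] mode=11 & 0x1f = 0xb; word=0x5800
[9+:2] lvl=0 & 0x3 = 0x0; word=0x5800
[5+:4] type=0 & 0xf = 0x0; word=0x5800
[0+:5] seq=25 & 0x1f = 0x19; word=0x5819
word = 0x5819 → big-endian bytes:
  [0]=0x58  [1]=0x19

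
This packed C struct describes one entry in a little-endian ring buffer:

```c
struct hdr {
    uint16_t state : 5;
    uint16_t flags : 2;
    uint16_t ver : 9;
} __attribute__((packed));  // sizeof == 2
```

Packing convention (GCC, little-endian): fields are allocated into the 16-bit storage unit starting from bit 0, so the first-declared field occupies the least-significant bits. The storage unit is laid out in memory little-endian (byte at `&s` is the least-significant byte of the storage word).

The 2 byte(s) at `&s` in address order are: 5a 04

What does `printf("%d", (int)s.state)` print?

26

[0]=0x5a [1]=0x04 (little-endian) → word 0x045a
state [0+:5] = (word>>0) & 0x1f = 26  ←
flags [5+:2] = (word>>5) & 0x3 = 2
ver [7+:9] = (word>>7) & 0x1ff = 8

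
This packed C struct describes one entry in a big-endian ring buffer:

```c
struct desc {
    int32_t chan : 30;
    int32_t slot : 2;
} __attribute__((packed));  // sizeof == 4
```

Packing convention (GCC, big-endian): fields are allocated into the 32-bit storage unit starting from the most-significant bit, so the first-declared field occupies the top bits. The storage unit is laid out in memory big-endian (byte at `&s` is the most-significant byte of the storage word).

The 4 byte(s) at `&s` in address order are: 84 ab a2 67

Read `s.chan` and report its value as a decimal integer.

-517281639

[0]=0x84 [1]=0xab [2]=0xa2 [3]=0x67 (big-endian) → word 0x84aba267
chan [2+:30] = (word>>2) & 0x3fffffff = 556460185  ←
slot [0+:2] = (word>>0) & 0x3 = 3
chan signed 30b, MSB=1: 556460185 - 1073741824 = -517281639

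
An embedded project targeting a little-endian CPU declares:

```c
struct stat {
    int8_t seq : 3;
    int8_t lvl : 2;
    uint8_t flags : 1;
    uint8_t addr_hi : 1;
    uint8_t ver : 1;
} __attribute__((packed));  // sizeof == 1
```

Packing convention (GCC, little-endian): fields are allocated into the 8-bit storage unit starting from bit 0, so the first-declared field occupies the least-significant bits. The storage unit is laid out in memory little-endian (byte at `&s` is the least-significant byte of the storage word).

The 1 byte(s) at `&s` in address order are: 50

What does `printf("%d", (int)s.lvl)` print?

-2

[0]=0x50 (little-endian) → word 0x50
seq:3 @ bit 0 → (0x50>>0)&0x7 = 0x0
lvl:2 @ bit 3 → (0x50>>3)&0x3 = 0x2  ←
flags:1 @ bit 5 → (0x50>>5)&0x1 = 0x0
addr_hi:1 @ bit 6 → (0x50>>6)&0x1 = 0x1
ver:1 @ bit 7 → (0x50>>7)&0x1 = 0x0
lvl signed 2b, MSB=1: 2 - 4 = -2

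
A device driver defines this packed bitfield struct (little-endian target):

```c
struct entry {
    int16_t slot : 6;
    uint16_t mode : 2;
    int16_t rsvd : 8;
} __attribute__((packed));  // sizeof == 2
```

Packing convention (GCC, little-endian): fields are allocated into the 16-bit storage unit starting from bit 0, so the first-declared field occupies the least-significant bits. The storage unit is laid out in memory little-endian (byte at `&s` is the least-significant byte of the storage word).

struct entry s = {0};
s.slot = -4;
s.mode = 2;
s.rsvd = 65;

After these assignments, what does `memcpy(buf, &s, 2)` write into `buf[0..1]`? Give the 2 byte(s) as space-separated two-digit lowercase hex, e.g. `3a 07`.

bc 41

slot:6 = -4 → 0x3c << 0 → word 0x003c
mode:2 = 2 → 0x2 << 6 → word 0x00bc
rsvd:8 = 65 → 0x41 << 8 → word 0x41bc
word = 0x41bc → little-endian bytes:
  [0]=0xbc  [1]=0x41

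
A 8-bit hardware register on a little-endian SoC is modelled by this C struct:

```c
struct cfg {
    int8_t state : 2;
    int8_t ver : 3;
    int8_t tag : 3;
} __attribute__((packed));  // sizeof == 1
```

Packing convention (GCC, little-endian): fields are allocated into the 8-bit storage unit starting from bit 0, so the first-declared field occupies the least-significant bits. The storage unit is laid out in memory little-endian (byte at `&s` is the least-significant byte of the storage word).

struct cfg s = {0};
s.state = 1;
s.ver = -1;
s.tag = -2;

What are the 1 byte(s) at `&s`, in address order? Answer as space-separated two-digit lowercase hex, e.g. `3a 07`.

state (2b) val=1 bits=0x1 at bit 0: 0x01
ver (3b) val=-1 bits=0x7 at bit 2: 0x1d
tag (3b) val=-2 bits=0x6 at bit 5: 0xdd
word = 0xdd → little-endian bytes:
  [0]=0xdd

dd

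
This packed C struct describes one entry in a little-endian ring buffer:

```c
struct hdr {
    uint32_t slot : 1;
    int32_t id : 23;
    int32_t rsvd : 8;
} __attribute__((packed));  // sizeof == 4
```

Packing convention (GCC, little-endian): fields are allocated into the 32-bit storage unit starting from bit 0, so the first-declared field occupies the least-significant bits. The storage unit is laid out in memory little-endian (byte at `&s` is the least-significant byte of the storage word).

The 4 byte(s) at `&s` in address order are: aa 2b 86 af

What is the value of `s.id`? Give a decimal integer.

-3992107

[0]=0xaa [1]=0x2b [2]=0x86 [3]=0xaf (little-endian) → word 0xaf862baa
slot:1 @ bit 0 → (0xaf862baa>>0)&0x1 = 0x0
id:23 @ bit 1 → (0xaf862baa>>1)&0x7fffff = 0x4315d5  ←
rsvd:8 @ bit 24 → (0xaf862baa>>24)&0xff = 0xaf
id signed 23b, MSB=1: 4396501 - 8388608 = -3992107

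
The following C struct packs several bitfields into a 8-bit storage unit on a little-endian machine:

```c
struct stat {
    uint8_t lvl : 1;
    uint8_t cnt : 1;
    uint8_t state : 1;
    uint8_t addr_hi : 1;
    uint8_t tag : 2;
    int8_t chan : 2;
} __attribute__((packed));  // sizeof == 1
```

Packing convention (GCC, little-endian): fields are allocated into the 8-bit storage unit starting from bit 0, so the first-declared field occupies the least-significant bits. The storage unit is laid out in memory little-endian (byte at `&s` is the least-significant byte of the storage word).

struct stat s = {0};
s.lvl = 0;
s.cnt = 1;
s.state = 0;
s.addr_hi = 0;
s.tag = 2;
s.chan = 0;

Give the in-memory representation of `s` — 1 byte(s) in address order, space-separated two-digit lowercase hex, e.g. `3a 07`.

lvl (1b) val=0 bits=0x0 at bit 0: 0x00
cnt (1b) val=1 bits=0x1 at bit 1: 0x02
state (1b) val=0 bits=0x0 at bit 2: 0x02
addr_hi (1b) val=0 bits=0x0 at bit 3: 0x02
tag (2b) val=2 bits=0x2 at bit 4: 0x22
chan (2b) val=0 bits=0x0 at bit 6: 0x22
word = 0x22 → little-endian bytes:
  [0]=0x22

22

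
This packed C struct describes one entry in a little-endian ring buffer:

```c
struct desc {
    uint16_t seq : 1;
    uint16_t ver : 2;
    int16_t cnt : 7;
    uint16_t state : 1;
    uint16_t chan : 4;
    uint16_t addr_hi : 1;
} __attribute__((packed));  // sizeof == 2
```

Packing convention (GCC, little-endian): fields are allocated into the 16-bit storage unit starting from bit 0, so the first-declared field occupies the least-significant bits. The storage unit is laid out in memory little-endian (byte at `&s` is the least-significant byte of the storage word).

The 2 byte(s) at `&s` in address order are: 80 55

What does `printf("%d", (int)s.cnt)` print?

48

[0]=0x80 [1]=0x55 (little-endian) → word 0x5580
seq [0+:1] = (word>>0) & 0x1 = 0
ver [1+:2] = (word>>1) & 0x3 = 0
cnt [3+:7] = (word>>3) & 0x7f = 48  ←
state [10+:1] = (word>>10) & 0x1 = 1
chan [11+:4] = (word>>11) & 0xf = 10
addr_hi [15+:1] = (word>>15) & 0x1 = 0
cnt signed 7b, MSB=0: value = 48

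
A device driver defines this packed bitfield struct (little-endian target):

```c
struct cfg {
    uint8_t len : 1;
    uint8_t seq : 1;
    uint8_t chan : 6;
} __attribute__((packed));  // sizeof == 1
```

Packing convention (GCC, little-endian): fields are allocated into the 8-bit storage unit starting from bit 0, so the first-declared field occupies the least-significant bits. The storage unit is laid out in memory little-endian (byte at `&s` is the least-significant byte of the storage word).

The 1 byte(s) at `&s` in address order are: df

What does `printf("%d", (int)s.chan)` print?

55

[0]=0xdf (little-endian) → word 0xdf
len:1 @ bit 0 → (0xdf>>0)&0x1 = 0x1
seq:1 @ bit 1 → (0xdf>>1)&0x1 = 0x1
chan:6 @ bit 2 → (0xdf>>2)&0x3f = 0x37  ←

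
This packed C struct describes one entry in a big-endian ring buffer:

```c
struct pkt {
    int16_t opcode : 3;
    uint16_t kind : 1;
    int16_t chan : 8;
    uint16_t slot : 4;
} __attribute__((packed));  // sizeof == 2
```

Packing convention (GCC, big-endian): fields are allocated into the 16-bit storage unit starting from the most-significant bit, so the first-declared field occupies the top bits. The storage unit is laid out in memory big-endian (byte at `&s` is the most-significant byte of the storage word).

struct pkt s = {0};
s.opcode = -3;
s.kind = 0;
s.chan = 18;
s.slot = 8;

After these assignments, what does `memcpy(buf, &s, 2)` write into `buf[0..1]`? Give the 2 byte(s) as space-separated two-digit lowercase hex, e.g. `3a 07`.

a1 28

opcode (3b) val=-3 bits=0x5 at bit 13: 0xa000
kind (1b) val=0 bits=0x0 at bit 12: 0xa000
chan (8b) val=18 bits=0x12 at bit 4: 0xa120
slot (4b) val=8 bits=0x8 at bit 0: 0xa128
word = 0xa128 → big-endian bytes:
  [0]=0xa1  [1]=0x28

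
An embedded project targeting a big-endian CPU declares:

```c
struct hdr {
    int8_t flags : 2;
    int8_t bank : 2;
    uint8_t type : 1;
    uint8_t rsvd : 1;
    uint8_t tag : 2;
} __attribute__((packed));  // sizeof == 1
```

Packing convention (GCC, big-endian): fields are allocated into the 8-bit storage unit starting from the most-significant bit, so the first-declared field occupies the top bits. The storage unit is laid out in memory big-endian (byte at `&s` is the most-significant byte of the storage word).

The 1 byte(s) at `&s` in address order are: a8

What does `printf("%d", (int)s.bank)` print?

-2

[0]=0xa8 (big-endian) → word 0xa8
flags:2 @ bit 6 → (0xa8>>6)&0x3 = 0x2
bank:2 @ bit 4 → (0xa8>>4)&0x3 = 0x2  ←
type:1 @ bit 3 → (0xa8>>3)&0x1 = 0x1
rsvd:1 @ bit 2 → (0xa8>>2)&0x1 = 0x0
tag:2 @ bit 0 → (0xa8>>0)&0x3 = 0x0
bank signed 2b, MSB=1: 2 - 4 = -2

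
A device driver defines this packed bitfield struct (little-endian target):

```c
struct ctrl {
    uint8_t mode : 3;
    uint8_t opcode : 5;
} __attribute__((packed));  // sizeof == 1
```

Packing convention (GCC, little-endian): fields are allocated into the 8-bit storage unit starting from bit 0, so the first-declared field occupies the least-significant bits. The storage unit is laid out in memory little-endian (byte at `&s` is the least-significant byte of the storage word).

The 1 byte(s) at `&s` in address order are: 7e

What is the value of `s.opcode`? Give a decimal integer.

15

[0]=0x7e (little-endian) → word 0x7e
mode:3 @ bit 0 → (0x7e>>0)&0x7 = 0x6
opcode:5 @ bit 3 → (0x7e>>3)&0x1f = 0xf  ←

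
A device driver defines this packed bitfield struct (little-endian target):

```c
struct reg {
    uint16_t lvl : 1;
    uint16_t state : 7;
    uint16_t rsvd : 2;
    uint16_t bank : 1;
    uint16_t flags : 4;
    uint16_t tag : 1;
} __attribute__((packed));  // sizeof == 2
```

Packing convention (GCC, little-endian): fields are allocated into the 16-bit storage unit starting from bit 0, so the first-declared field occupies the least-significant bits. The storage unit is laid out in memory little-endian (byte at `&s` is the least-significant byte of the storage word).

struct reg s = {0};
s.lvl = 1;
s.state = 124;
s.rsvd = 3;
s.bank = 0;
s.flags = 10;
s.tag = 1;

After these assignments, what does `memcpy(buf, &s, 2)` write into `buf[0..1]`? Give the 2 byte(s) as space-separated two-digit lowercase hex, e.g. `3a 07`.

lvl (1b) val=1 bits=0x1 at bit 0: 0x0001
state (7b) val=124 bits=0x7c at bit 1: 0x00f9
rsvd (2b) val=3 bits=0x3 at bit 8: 0x03f9
bank (1b) val=0 bits=0x0 at bit 10: 0x03f9
flags (4b) val=10 bits=0xa at bit 11: 0x53f9
tag (1b) val=1 bits=0x1 at bit 15: 0xd3f9
word = 0xd3f9 → little-endian bytes:
  [0]=0xf9  [1]=0xd3

f9 d3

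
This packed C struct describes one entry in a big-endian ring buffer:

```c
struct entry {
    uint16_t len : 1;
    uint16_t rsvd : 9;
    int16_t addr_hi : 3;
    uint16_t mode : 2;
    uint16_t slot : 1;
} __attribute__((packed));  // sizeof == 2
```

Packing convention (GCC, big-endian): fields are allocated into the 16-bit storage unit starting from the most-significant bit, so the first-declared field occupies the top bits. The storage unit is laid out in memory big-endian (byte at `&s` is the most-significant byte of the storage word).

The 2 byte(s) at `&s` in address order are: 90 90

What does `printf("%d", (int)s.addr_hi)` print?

2

[0]=0x90 [1]=0x90 (big-endian) → word 0x9090
len:1 @ bit 15 → (0x9090>>15)&0x1 = 0x1
rsvd:9 @ bit 6 → (0x9090>>6)&0x1ff = 0x42
addr_hi:3 @ bit 3 → (0x9090>>3)&0x7 = 0x2  ←
mode:2 @ bit 1 → (0x9090>>1)&0x3 = 0x0
slot:1 @ bit 0 → (0x9090>>0)&0x1 = 0x0
addr_hi signed 3b, MSB=0: value = 2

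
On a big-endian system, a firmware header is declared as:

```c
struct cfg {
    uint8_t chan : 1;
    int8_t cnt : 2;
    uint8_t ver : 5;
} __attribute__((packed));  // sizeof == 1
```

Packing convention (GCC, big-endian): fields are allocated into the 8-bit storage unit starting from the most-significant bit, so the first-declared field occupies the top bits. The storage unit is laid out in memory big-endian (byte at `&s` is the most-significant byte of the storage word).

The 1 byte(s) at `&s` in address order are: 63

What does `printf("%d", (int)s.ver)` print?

[0]=0x63 (big-endian) → word 0x63
chan [7+:1] = (word>>7) & 0x1 = 0
cnt [5+:2] = (word>>5) & 0x3 = 3
ver [0+:5] = (word>>0) & 0x1f = 3  ←

3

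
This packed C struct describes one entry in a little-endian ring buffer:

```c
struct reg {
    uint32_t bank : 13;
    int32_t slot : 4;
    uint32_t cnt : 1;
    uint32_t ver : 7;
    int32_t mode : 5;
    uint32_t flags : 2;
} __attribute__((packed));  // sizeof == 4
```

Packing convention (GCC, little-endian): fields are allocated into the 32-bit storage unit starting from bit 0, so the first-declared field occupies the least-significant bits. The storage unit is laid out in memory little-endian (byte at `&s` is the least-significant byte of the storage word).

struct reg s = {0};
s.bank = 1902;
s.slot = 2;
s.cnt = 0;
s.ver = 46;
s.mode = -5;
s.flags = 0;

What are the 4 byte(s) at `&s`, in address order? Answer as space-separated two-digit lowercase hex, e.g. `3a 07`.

6e 47 b8 36

[0+:13] bank=1902 & 0x1fff = 0x76e; word=0x0000076e
[13+:4] slot=2 & 0xf = 0x2; word=0x0000476e
[17+:1] cnt=0 & 0x1 = 0x0; word=0x0000476e
[18+:7] ver=46 & 0x7f = 0x2e; word=0x00b8476e
[25+:5] mode=-5 & 0x1f = 0x1b; word=0x36b8476e
[30+:2] flags=0 & 0x3 = 0x0; word=0x36b8476e
word = 0x36b8476e → little-endian bytes:
  [0]=0x6e  [1]=0x47  [2]=0xb8  [3]=0x36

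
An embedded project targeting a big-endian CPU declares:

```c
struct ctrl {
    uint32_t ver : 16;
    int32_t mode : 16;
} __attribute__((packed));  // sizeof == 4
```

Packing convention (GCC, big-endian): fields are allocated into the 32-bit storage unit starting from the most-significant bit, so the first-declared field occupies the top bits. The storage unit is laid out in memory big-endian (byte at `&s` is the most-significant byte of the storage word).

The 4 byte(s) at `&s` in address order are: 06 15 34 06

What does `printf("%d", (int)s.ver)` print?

[0]=0x06 [1]=0x15 [2]=0x34 [3]=0x06 (big-endian) → word 0x06153406
ver:16 @ bit 16 → (0x06153406>>16)&0xffff = 0x615  ←
mode:16 @ bit 0 → (0x06153406>>0)&0xffff = 0x3406

1557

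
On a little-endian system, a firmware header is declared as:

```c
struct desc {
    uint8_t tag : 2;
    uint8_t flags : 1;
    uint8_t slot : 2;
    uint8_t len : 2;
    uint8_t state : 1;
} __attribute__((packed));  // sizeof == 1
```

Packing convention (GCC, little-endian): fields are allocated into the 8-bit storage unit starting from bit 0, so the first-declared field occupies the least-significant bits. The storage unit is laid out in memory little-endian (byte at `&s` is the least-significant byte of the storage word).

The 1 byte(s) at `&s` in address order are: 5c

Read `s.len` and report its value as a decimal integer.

2

[0]=0x5c (little-endian) → word 0x5c
tag [0+:2] = (word>>0) & 0x3 = 0
flags [2+:1] = (word>>2) & 0x1 = 1
slot [3+:2] = (word>>3) & 0x3 = 3
len [5+:2] = (word>>5) & 0x3 = 2  ←
state [7+:1] = (word>>7) & 0x1 = 0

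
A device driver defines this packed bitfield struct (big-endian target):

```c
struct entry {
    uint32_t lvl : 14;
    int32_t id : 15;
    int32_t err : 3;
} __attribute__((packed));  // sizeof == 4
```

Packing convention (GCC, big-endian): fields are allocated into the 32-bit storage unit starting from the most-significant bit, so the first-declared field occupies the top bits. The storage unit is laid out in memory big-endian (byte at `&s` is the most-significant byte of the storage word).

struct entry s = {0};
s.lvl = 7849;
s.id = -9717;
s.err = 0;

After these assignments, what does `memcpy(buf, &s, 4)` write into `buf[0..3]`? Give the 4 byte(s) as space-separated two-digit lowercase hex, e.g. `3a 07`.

lvl (14b) val=7849 bits=0x1ea9 at bit 18: 0x7aa40000
id (15b) val=-9717 bits=0x5a0b at bit 3: 0x7aa6d058
err (3b) val=0 bits=0x0 at bit 0: 0x7aa6d058
word = 0x7aa6d058 → big-endian bytes:
  [0]=0x7a  [1]=0xa6  [2]=0xd0  [3]=0x58

7a a6 d0 58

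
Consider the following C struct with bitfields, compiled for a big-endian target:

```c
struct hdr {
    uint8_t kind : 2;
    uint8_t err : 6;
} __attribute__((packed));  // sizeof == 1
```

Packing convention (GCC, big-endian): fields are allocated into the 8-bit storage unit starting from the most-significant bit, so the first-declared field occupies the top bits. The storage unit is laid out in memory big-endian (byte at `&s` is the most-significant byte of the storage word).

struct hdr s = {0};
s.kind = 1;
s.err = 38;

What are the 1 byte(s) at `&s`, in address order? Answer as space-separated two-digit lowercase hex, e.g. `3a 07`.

66

kind (2b) val=1 bits=0x1 at bit 6: 0x40
err (6b) val=38 bits=0x26 at bit 0: 0x66
word = 0x66 → big-endian bytes:
  [0]=0x66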